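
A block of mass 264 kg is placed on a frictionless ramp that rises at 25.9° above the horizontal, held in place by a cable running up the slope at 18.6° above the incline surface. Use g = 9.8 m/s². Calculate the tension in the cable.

T ≈ 1190 N

Take axes along and perpendicular to the incline. Weight components: W sin 25.9° = 1130 N down-slope, W cos 25.9° = 2327 N into the surface.
Along incline: T cos 18.6° = W sin 25.9° → T = 1192 N.
Perpendicular: N = W cos 25.9° − T sin 18.6° = 1947 N.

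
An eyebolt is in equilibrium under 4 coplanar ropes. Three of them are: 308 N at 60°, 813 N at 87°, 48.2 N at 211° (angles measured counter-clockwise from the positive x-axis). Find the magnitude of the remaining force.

Sum the known components: ΣF_x = 155.2 N, ΣF_y = 1054 N.
For equilibrium the remaining force must supply (−ΣF_x, −ΣF_y) = (-155.2, -1054) N.
Magnitude = √((-155.2)² + (-1054)²) = 1065 N; direction = atan2(-1054, -155.2) = 261.6°.

F ≈ 1070 N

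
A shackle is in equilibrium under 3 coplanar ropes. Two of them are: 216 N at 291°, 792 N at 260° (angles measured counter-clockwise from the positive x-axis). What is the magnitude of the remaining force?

Sum the known components: ΣF_x = -60.12 N, ΣF_y = -981.6 N.
For equilibrium the remaining force must supply (−ΣF_x, −ΣF_y) = (60.12, 981.6) N.
Magnitude = √((60.12)² + (981.6)²) = 983.5 N; direction = atan2(981.6, 60.12) = 86.5°.

F ≈ 983 N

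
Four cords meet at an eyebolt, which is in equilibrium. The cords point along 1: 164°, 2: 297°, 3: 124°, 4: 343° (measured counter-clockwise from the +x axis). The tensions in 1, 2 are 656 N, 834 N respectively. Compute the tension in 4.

T_4 ≈ 832 N

Resolve: ΣF_x = 656 cos 164° + 834 cos 297° + T_3 cos 124° + T_4 cos 343° = 0.
        ΣF_y = 656 sin 164° + 834 sin 297° + T_3 sin 124° + T_4 sin 343° = 0.
The known terms sum to (-252, -562.3) N, so -0.5592 T_3 + 0.9563 T_4 = 252 and 0.8290 T_3 − 0.2924 T_4 = 562.3.
Solving simultaneously: T_3 = 971.5 N, T_4 = 831.5 N.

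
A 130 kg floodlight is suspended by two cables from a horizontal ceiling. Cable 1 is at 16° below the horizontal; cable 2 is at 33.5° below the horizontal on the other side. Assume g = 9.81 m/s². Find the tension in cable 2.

T_2 ≈ 1610 N

Weight W = 130 × 9.81 = 1275 N acts straight down.
Horizontal: T_1 cos 16° = T_2 cos 33.5°  →  T_1 = 0.8675 T_2.
Vertical: T_1 sin 16° + T_2 sin 33.5° = 1275.
Substituting the horizontal relation into the vertical equation gives 0.791 T_2 = 1275, so T_2 = 1612 N.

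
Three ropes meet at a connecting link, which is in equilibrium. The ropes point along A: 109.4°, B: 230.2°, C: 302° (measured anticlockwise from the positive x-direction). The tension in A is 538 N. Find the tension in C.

T_C ≈ 486 N

Resolve: ΣF_x = 538 cos 109.4° + T_B cos 230.2° + T_C cos 302° = 0.
        ΣF_y = 538 sin 109.4° + T_B sin 230.2° + T_C sin 302° = 0.
The known terms sum to (-178.7, 507.5) N, so -0.6401 T_B + 0.5299 T_C = 178.7 and -0.7683 T_B − 0.8480 T_C = -507.5.
Solving simultaneously: T_B = 123.5 N, T_C = 486.5 N.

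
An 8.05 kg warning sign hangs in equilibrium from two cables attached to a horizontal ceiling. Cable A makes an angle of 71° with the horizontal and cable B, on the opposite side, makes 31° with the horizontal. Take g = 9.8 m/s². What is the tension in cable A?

Weight W = 8.05 × 9.8 = 78.89 N acts straight down.
Horizontal: T_A cos 71° = T_B cos 31°  →  T_B = 0.3798 T_A.
Vertical: T_A sin 71° + T_B sin 31° = 78.89.
Substituting the horizontal relation into the vertical equation gives 1.141 T_A = 78.89, so T_A = 69.13 N.

T_A ≈ 69.1 N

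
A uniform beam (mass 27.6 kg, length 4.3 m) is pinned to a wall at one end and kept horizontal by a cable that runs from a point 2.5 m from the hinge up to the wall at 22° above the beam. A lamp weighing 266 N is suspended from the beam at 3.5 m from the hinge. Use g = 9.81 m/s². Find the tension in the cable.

T ≈ 1620 N

Take torques about the hinge: T sin 22° · 2.5 = 27.6×9.81×2.15 + 266×3.5 = 1513.1 N·m.
So T = 1513.1 / (0.3746 × 2.5) = 1615.7 N.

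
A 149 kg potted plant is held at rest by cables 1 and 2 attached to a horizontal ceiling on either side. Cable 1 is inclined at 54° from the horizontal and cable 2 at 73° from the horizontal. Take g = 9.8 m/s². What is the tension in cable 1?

T_1 ≈ 535 N

Weight W = 149 × 9.8 = 1460 N acts straight down.
Horizontal: T_1 cos 54° = T_2 cos 73°  →  T_2 = 2.01 T_1.
Vertical: T_1 sin 54° + T_2 sin 73° = 1460.
Substituting the horizontal relation into the vertical equation gives 2.732 T_1 = 1460, so T_1 = 534.6 N.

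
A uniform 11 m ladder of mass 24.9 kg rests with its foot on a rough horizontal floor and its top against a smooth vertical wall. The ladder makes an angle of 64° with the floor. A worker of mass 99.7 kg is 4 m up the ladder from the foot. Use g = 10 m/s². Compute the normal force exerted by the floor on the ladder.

N_floor ≈ 1250 N

ΣF_y = 0: N_floor = 24.9×10 + 99.7×10 = 1246 N.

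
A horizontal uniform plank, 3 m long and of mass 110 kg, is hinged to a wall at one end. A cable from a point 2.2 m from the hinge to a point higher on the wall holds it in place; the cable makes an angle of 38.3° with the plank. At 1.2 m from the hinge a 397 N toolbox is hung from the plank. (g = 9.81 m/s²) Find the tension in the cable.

T ≈ 1540 N

Take torques about the hinge: T sin 38.3° · 2.2 = 110×9.81×1.5 + 397×1.2 = 2095.1 N·m.
So T = 2095.1 / (0.6198 × 2.2) = 1536.5 N.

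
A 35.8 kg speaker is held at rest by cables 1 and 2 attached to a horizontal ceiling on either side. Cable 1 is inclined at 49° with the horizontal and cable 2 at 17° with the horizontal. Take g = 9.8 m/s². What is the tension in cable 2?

T_2 ≈ 252 N

Weight W = 35.8 × 9.8 = 350.8 N acts straight down.
Horizontal: T_1 cos 49° = T_2 cos 17°  →  T_1 = 1.458 T_2.
Vertical: T_1 sin 49° + T_2 sin 17° = 350.8.
Substituting the horizontal relation into the vertical equation gives 1.392 T_2 = 350.8, so T_2 = 252 N.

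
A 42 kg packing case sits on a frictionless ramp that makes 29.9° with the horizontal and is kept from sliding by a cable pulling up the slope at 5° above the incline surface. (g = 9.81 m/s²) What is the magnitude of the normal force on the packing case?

N ≈ 339 N

Take axes along and perpendicular to the incline. Weight components: W sin 29.9° = 205.4 N down-slope, W cos 29.9° = 357.2 N into the surface.
Along incline: T cos 5° = W sin 29.9° → T = 206.2 N.
Perpendicular: N = W cos 29.9° − T sin 5° = 339.2 N.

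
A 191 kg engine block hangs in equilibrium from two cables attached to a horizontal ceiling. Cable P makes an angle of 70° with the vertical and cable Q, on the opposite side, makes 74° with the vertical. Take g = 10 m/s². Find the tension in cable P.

T_P ≈ 3120 N

Angles from the horizontal: cable P is 90° − 70° = 20°, cable Q is 90° − 74° = 16°.
Weight W = 191 × 10 = 1910 N acts straight down.
Horizontal: T_P cos 20° = T_Q cos 16°  →  T_Q = 0.9776 T_P.
Vertical: T_P sin 20° + T_Q sin 16° = 1910.
Substituting the horizontal relation into the vertical equation gives 0.6115 T_P = 1910, so T_P = 3124 N.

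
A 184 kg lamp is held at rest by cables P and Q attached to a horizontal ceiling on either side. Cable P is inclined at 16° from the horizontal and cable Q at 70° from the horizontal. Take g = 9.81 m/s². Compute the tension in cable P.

T_P ≈ 619 N

Weight W = 184 × 9.81 = 1805 N acts straight down.
Horizontal: T_P cos 16° = T_Q cos 70°  →  T_Q = 2.811 T_P.
Vertical: T_P sin 16° + T_Q sin 70° = 1805.
Substituting the horizontal relation into the vertical equation gives 2.917 T_P = 1805, so T_P = 618.9 N.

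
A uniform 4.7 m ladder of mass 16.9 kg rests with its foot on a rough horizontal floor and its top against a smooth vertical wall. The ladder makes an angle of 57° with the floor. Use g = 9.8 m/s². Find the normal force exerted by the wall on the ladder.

Torques about the foot: N_wall · 4.7 sin 57° = 16.9×9.8×2.35 cos 57° → N_wall = 53.777 N.

N_wall ≈ 53.8 N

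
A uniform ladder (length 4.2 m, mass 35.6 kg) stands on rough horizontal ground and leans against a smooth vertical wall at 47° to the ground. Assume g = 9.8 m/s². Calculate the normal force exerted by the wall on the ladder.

N_wall ≈ 163 N

Torques about the foot: N_wall · 4.2 sin 47° = 35.6×9.8×2.1 cos 47° → N_wall = 162.67 N.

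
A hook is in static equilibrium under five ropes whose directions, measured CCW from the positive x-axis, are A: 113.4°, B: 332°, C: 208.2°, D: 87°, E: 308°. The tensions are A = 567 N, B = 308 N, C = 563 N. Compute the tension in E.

Resolve: ΣF_x = 567 cos 113.4° + 308 cos 332° + 563 cos 208.2° + T_D cos 87° + T_E cos 308° = 0.
        ΣF_y = 567 sin 113.4° + 308 sin 332° + 563 sin 208.2° + T_D sin 87° + T_E sin 308° = 0.
The known terms sum to (-449.4, 109.7) N, so 0.0523 T_D + 0.6157 T_E = 449.4 and 0.9986 T_D − 0.7880 T_E = -109.7.
Solving simultaneously: T_D = 436.8 N, T_E = 692.8 N.

T_E ≈ 693 N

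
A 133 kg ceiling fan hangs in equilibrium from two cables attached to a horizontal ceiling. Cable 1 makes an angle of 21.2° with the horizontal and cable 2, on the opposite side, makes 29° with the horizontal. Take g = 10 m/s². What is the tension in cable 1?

Weight W = 133 × 10 = 1330 N acts straight down.
Horizontal: T_1 cos 21.2° = T_2 cos 29°  →  T_2 = 1.066 T_1.
Vertical: T_1 sin 21.2° + T_2 sin 29° = 1330.
Substituting the horizontal relation into the vertical equation gives 0.8784 T_1 = 1330, so T_1 = 1514 N.

T_1 ≈ 1510 N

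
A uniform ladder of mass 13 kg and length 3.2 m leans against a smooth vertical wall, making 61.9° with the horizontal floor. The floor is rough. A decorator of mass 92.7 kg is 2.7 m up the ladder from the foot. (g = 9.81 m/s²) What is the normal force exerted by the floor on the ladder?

ΣF_y = 0: N_floor = 13×9.81 + 92.7×9.81 = 1036.9 N.

N_floor ≈ 1040 N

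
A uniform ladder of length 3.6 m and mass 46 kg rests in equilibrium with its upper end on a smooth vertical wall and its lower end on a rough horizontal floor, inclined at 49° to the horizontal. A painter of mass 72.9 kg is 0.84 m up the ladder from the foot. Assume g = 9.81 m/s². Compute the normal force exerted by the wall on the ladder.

N_wall ≈ 341 N

Torques about the foot: N_wall · 3.6 sin 49° = 46×9.81×1.8 cos 49° + 72.9×9.81×0.84 cos 49° → N_wall = 341.19 N.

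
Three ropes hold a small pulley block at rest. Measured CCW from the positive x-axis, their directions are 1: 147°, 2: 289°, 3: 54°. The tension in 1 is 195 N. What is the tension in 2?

T_2 ≈ 238 N

Resolve: ΣF_x = 195 cos 147° + T_2 cos 289° + T_3 cos 54° = 0.
        ΣF_y = 195 sin 147° + T_2 sin 289° + T_3 sin 54° = 0.
The known terms sum to (-163.5, 106.2) N, so 0.3256 T_2 + 0.5878 T_3 = 163.5 and -0.9455 T_2 + 0.8090 T_3 = -106.2.
Solving simultaneously: T_2 = 237.7 N, T_3 = 146.6 N.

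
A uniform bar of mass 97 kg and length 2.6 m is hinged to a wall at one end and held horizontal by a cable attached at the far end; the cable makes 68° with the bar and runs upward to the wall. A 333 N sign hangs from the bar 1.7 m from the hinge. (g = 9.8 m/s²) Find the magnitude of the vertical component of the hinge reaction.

|H_y| ≈ 591 N

Take torques about the hinge: T sin 68° · 2.6 = 97×9.8×1.3 + 333×1.7 = 1801.9 N·m.
So T = 1801.9 / (0.9272 × 2.6) = 747.46 N.
ΣF_y = 0: H_y = (97×9.8 + 333) − T sin 68° = 1283.6 − 693.03 = 590.57 N.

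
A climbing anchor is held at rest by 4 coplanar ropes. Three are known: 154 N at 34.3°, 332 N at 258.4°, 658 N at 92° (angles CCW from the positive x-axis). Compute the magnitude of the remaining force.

F ≈ 421 N

Sum the known components: ΣF_x = 37.5 N, ΣF_y = 419.2 N.
For equilibrium the remaining force must supply (−ΣF_x, −ΣF_y) = (-37.5, -419.2) N.
Magnitude = √((-37.5)² + (-419.2)²) = 420.8 N; direction = atan2(-419.2, -37.5) = 264.9°.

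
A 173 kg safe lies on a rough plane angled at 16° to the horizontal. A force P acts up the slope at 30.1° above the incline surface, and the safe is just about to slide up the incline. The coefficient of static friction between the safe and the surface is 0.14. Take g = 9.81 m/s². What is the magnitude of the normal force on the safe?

On the verge of sliding up the incline, friction equals μN and acts down the slope.
Perpendicular: N + P sin 30.1° = W cos 16° = 1631 N.
Along incline: P cos 30.1° = W sin 16° + μN  with W sin 16° = 467.8 N.
Solving the pair for P and N: P = 744.3 N, N = 1258 N (and f = μN = 176.1 N).

N ≈ 1260 N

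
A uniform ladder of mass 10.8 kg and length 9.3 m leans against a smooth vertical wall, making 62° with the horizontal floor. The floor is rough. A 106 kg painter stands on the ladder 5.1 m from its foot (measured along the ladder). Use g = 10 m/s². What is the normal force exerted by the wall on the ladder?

Torques about the foot: N_wall · 9.3 sin 62° = 10.8×10×4.65 cos 62° + 106×10×5.1 cos 62° → N_wall = 337.79 N.

N_wall ≈ 338 N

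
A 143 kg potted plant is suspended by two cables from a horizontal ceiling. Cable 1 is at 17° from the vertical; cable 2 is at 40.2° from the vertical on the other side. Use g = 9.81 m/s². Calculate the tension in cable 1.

T_1 ≈ 1080 N

Angles from the horizontal: cable 1 is 90° − 17° = 73°, cable 2 is 90° − 40.2° = 49.8°.
Weight W = 143 × 9.81 = 1403 N acts straight down.
Horizontal: T_1 cos 73° = T_2 cos 49.8°  →  T_2 = 0.453 T_1.
Vertical: T_1 sin 73° + T_2 sin 49.8° = 1403.
Substituting the horizontal relation into the vertical equation gives 1.302 T_1 = 1403, so T_1 = 1077 N.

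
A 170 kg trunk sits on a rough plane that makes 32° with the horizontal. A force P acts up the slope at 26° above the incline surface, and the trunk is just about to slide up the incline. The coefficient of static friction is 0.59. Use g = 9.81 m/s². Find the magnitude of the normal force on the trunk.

On the verge of sliding up the incline, friction equals μN and acts down the slope.
Perpendicular: N + P sin 26° = W cos 32° = 1414 N.
Along incline: P cos 26° = W sin 32° + μN  with W sin 32° = 883.7 N.
Solving the pair for P and N: P = 1484 N, N = 763.5 N (and f = μN = 450.5 N).

N ≈ 764 N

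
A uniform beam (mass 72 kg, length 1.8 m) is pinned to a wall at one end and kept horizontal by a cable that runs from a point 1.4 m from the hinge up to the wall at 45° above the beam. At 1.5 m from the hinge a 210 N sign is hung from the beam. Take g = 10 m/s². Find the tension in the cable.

Take torques about the hinge: T sin 45° · 1.4 = 72×10×0.9 + 210×1.5 = 963 N·m.
So T = 963 / (0.7071 × 1.4) = 972.78 N.

T ≈ 973 N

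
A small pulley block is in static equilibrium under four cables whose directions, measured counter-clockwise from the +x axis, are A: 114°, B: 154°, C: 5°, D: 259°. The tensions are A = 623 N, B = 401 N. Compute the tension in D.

Resolve: ΣF_x = 623 cos 114° + 401 cos 154° + T_C cos 5° + T_D cos 259° = 0.
        ΣF_y = 623 sin 114° + 401 sin 154° + T_C sin 5° + T_D sin 259° = 0.
The known terms sum to (-613.8, 744.9) N, so 0.9962 T_C − 0.1908 T_D = 613.8 and 0.0872 T_C − 0.9816 T_D = -744.9.
Solving simultaneously: T_C = 774.7 N, T_D = 827.7 N.

T_D ≈ 828 N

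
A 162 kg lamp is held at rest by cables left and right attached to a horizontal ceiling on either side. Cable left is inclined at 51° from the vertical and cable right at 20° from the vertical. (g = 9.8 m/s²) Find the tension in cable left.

Angles from the horizontal: cable left is 90° − 51° = 39°, cable right is 90° − 20° = 70°.
Weight W = 162 × 9.8 = 1588 N acts straight down.
Horizontal: T_left cos 39° = T_right cos 70°  →  T_right = 2.272 T_left.
Vertical: T_left sin 39° + T_right sin 70° = 1588.
Substituting the horizontal relation into the vertical equation gives 2.765 T_left = 1588, so T_left = 574.3 N.

T_left ≈ 574 N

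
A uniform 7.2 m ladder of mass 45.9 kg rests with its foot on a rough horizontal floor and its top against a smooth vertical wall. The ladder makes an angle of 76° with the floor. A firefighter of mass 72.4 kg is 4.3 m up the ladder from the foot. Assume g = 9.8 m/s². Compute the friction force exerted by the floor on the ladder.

Torques about the foot: N_wall · 7.2 sin 76° = 45.9×9.8×3.6 cos 76° + 72.4×9.8×4.3 cos 76° → N_wall = 161.73 N.
ΣF_x = 0: f_floor = N_wall = 161.73 N.

f ≈ 162 N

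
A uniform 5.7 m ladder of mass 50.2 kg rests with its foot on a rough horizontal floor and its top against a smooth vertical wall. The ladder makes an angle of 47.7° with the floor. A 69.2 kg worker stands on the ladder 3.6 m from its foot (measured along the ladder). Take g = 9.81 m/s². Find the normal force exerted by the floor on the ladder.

ΣF_y = 0: N_floor = 50.2×9.81 + 69.2×9.81 = 1171.3 N.

N_floor ≈ 1170 N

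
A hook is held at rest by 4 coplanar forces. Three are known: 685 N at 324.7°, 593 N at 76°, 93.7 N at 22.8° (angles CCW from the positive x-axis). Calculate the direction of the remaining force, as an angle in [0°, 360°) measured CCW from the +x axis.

θ ≈ 195°

Sum the known components: ΣF_x = 788.9 N, ΣF_y = 215.9 N.
For equilibrium the remaining force must supply (−ΣF_x, −ΣF_y) = (-788.9, -215.9) N.
Magnitude = √((-788.9)² + (-215.9)²) = 817.9 N; direction = atan2(-215.9, -788.9) = 195.3°.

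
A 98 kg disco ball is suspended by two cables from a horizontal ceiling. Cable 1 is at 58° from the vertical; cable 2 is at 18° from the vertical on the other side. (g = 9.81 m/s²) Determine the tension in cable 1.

Angles from the horizontal: cable 1 is 90° − 58° = 32°, cable 2 is 90° − 18° = 72°.
Weight W = 98 × 9.81 = 961.4 N acts straight down.
Horizontal: T_1 cos 32° = T_2 cos 72°  →  T_2 = 2.744 T_1.
Vertical: T_1 sin 32° + T_2 sin 72° = 961.4.
Substituting the horizontal relation into the vertical equation gives 3.14 T_1 = 961.4, so T_1 = 306.2 N.

T_1 ≈ 306 N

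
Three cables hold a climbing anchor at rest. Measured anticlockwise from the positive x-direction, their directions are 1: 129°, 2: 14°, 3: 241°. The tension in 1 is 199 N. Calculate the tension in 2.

T_2 ≈ 252 N

Resolve: ΣF_x = 199 cos 129° + T_2 cos 14° + T_3 cos 241° = 0.
        ΣF_y = 199 sin 129° + T_2 sin 14° + T_3 sin 241° = 0.
The known terms sum to (-125.2, 154.7) N, so 0.9703 T_2 − 0.4848 T_3 = 125.2 and 0.2419 T_2 − 0.8746 T_3 = -154.7.
Solving simultaneously: T_2 = 252.3 N, T_3 = 246.6 N.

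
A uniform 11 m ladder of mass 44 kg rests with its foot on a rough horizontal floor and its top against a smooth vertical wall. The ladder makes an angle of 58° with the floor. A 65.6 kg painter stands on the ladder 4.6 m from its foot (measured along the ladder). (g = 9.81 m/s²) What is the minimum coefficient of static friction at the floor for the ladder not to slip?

ΣF_y = 0: N_floor = 44×9.81 + 65.6×9.81 = 1075.2 N.
Torques about the foot: N_wall · 11 sin 58° = 44×9.81×5.5 cos 58° + 65.6×9.81×4.6 cos 58° → N_wall = 303.02 N.
ΣF_x = 0: f_floor = N_wall = 303.02 N.
μ_min = f_floor / N_floor = 303.02 / 1075.2 = 0.2818.

μ_min ≈ 0.282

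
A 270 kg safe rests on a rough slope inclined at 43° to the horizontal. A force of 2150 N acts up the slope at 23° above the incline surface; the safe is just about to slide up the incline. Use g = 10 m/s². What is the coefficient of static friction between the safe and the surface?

μ ≈ 0.121

On the verge of sliding up the incline, friction is at its maximum μN and acts down the slope.
Perpendicular to incline: N = W cos 43° − P sin 23° = 1975 − 840.1 = 1135 N.
Along incline: P cos 23° − μN = W sin 43° → μ = −(W sin 43° − P cos 23°) / N = 0.1214.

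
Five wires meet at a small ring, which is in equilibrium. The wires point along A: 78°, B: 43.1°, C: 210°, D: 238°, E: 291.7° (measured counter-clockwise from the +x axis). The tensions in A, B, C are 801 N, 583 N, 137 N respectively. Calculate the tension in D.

Resolve: ΣF_x = 801 cos 78° + 583 cos 43.1° + 137 cos 210° + T_D cos 238° + T_E cos 291.7° = 0.
        ΣF_y = 801 sin 78° + 583 sin 43.1° + 137 sin 210° + T_D sin 238° + T_E sin 291.7° = 0.
The known terms sum to (473.6, 1113) N, so -0.5299 T_D + 0.3697 T_E = -473.6 and -0.8480 T_D − 0.9291 T_E = -1113.
Solving simultaneously: T_D = 1057 N, T_E = 233.7 N.

T_D ≈ 1060 N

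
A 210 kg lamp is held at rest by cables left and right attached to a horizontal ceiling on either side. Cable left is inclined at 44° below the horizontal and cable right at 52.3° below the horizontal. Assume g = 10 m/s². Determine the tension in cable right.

T_right ≈ 1520 N

Weight W = 210 × 10 = 2100 N acts straight down.
Horizontal: T_left cos 44° = T_right cos 52.3°  →  T_left = 0.8501 T_right.
Vertical: T_left sin 44° + T_right sin 52.3° = 2100.
Substituting the horizontal relation into the vertical equation gives 1.382 T_right = 2100, so T_right = 1520 N.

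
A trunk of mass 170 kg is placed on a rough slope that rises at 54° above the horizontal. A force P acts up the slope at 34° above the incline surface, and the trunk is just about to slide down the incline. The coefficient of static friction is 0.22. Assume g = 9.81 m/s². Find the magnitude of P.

On the verge of sliding down the incline, friction equals μN and acts up the slope.
Perpendicular: N + P sin 34° = W cos 54° = 980.2 N.
Along incline: P cos 34° + μN = W sin 54° with W sin 54° = 1349 N.
Solving the pair for P and N: P = 1606 N, N = 82.44 N (and f = μN = 18.14 N).

P ≈ 1610 N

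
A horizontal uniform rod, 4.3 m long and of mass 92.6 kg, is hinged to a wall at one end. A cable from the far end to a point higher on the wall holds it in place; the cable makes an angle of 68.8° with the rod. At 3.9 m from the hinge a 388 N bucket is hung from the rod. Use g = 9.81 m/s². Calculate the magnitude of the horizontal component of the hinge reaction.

H_x ≈ 313 N

Take torques about the hinge: T sin 68.8° · 4.3 = 92.6×9.81×2.15 + 388×3.9 = 3466.3 N·m.
So T = 3466.3 / (0.9323 × 4.3) = 864.62 N.
ΣF_x = 0: H_x = T cos 68.8° = 312.67 N.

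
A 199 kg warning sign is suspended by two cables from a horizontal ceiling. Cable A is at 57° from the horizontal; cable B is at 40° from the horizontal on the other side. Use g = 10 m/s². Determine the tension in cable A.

T_A ≈ 1540 N

Weight W = 199 × 10 = 1990 N acts straight down.
Horizontal: T_A cos 57° = T_B cos 40°  →  T_B = 0.711 T_A.
Vertical: T_A sin 57° + T_B sin 40° = 1990.
Substituting the horizontal relation into the vertical equation gives 1.296 T_A = 1990, so T_A = 1536 N.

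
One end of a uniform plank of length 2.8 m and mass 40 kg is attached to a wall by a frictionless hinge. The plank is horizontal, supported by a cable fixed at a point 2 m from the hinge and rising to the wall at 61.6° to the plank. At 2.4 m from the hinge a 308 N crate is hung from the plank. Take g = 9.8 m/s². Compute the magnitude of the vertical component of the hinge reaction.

Take torques about the hinge: T sin 61.6° · 2 = 40×9.8×1.4 + 308×2.4 = 1288 N·m.
So T = 1288 / (0.8796 × 2) = 732.11 N.
ΣF_y = 0: H_y = (40×9.8 + 308) − T sin 61.6° = 700 − 644 = 56 N.

|H_y| ≈ 56 N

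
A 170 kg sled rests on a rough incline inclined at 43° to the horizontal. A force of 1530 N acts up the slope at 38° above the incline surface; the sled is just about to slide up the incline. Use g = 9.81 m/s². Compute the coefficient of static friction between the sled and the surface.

On the verge of sliding up the incline, friction is at its maximum μN and acts down the slope.
Perpendicular to incline: N = W cos 43° − P sin 38° = 1220 − 942 = 277.7 N.
Along incline: P cos 38° − μN = W sin 43° → μ = −(W sin 43° − P cos 38°) / N = 0.2459.

μ ≈ 0.246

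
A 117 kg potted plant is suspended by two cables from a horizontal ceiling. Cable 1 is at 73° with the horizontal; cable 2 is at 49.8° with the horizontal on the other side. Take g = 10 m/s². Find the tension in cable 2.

Weight W = 117 × 10 = 1170 N acts straight down.
Horizontal: T_1 cos 73° = T_2 cos 49.8°  →  T_1 = 2.208 T_2.
Vertical: T_1 sin 73° + T_2 sin 49.8° = 1170.
Substituting the horizontal relation into the vertical equation gives 2.875 T_2 = 1170, so T_2 = 407 N.

T_2 ≈ 407 N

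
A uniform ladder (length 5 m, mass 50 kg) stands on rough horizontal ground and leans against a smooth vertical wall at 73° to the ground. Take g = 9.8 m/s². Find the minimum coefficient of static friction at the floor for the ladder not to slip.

μ_min ≈ 0.153

ΣF_y = 0: N_floor = 50×9.8 = 490 N.
Torques about the foot: N_wall · 5 sin 73° = 50×9.8×2.5 cos 73° → N_wall = 74.904 N.
ΣF_x = 0: f_floor = N_wall = 74.904 N.
μ_min = f_floor / N_floor = 74.904 / 490 = 0.1529.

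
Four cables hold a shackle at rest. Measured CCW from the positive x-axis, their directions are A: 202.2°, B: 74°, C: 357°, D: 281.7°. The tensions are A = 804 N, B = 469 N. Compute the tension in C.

T_C ≈ 592 N

Resolve: ΣF_x = 804 cos 202.2° + 469 cos 74° + T_C cos 357° + T_D cos 281.7° = 0.
        ΣF_y = 804 sin 202.2° + 469 sin 74° + T_C sin 357° + T_D sin 281.7° = 0.
The known terms sum to (-615.1, 147) N, so 0.9986 T_C + 0.2028 T_D = 615.1 and -0.0523 T_C − 0.9792 T_D = -147.
Solving simultaneously: T_C = 591.9 N, T_D = 118.5 N.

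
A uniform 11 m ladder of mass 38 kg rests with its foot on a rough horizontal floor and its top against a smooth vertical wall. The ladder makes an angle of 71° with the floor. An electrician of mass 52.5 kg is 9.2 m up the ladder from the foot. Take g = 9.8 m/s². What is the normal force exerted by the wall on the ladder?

Torques about the foot: N_wall · 11 sin 71° = 38×9.8×5.5 cos 71° + 52.5×9.8×9.2 cos 71° → N_wall = 212.28 N.

N_wall ≈ 212 N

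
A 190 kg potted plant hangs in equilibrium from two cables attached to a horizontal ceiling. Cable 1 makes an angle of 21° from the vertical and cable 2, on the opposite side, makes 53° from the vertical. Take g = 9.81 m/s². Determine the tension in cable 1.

T_1 ≈ 1550 N

Angles from the horizontal: cable 1 is 90° − 21° = 69°, cable 2 is 90° − 53° = 37°.
Weight W = 190 × 9.81 = 1864 N acts straight down.
Horizontal: T_1 cos 69° = T_2 cos 37°  →  T_2 = 0.4487 T_1.
Vertical: T_1 sin 69° + T_2 sin 37° = 1864.
Substituting the horizontal relation into the vertical equation gives 1.204 T_1 = 1864, so T_1 = 1549 N.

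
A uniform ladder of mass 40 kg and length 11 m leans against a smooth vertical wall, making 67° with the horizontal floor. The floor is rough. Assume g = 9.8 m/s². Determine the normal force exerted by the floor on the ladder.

N_floor ≈ 392 N

ΣF_y = 0: N_floor = 40×9.8 = 392 N.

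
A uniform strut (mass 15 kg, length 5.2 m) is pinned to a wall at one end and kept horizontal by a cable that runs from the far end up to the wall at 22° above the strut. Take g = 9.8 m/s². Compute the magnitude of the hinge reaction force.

Take torques about the hinge: T sin 22° · 5.2 = 15×9.8×2.6 = 382.2 N·m.
So T = 382.2 / (0.3746 × 5.2) = 196.21 N.
ΣF_x = 0: H_x = T cos 22° = 181.92 N.
ΣF_y = 0: H_y = (15×9.8) − T sin 22° = 147 − 73.5 = 73.5 N.
|H| = √(H_x² + H_y²) = √((181.92)² + (73.5)²) = 196.21 N.

|H| ≈ 196 N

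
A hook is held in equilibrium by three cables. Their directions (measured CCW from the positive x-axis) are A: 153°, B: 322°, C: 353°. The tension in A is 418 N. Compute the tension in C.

Resolve: ΣF_x = 418 cos 153° + T_B cos 322° + T_C cos 353° = 0.
        ΣF_y = 418 sin 153° + T_B sin 322° + T_C sin 353° = 0.
The known terms sum to (-372.4, 189.8) N, so 0.7880 T_B + 0.9925 T_C = 372.4 and -0.6157 T_B − 0.1219 T_C = -189.8.
Solving simultaneously: T_B = 277.6 N, T_C = 154.9 N.

T_C ≈ 155 N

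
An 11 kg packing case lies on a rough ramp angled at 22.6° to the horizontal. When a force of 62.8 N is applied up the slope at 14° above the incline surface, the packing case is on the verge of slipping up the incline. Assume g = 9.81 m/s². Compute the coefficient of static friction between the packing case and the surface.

On the verge of sliding up the incline, friction is at its maximum μN and acts down the slope.
Perpendicular to incline: N = W cos 22.6° − P sin 14° = 99.62 − 15.19 = 84.43 N.
Along incline: P cos 14° − μN = W sin 22.6° → μ = −(W sin 22.6° − P cos 14°) / N = 0.2305.

μ ≈ 0.231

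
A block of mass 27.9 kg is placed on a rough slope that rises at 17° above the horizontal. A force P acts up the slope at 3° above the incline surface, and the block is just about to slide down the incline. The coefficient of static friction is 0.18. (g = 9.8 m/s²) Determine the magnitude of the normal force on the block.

N ≈ 260 N

On the verge of sliding down the incline, friction equals μN and acts up the slope.
Perpendicular: N + P sin 3° = W cos 17° = 261.5 N.
Along incline: P cos 3° + μN = W sin 17° with W sin 17° = 79.94 N.
Solving the pair for P and N: P = 33.23 N, N = 259.7 N (and f = μN = 46.75 N).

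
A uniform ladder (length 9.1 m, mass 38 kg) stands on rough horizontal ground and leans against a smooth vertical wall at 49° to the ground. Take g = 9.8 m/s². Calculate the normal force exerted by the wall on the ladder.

N_wall ≈ 162 N

Torques about the foot: N_wall · 9.1 sin 49° = 38×9.8×4.55 cos 49° → N_wall = 161.86 N.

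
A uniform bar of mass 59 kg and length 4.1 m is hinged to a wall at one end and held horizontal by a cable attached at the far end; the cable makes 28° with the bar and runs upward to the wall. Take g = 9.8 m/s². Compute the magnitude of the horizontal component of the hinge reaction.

Take torques about the hinge: T sin 28° · 4.1 = 59×9.8×2.05 = 1185.3 N·m.
So T = 1185.3 / (0.4695 × 4.1) = 615.8 N.
ΣF_x = 0: H_x = T cos 28° = 543.72 N.

H_x ≈ 544 N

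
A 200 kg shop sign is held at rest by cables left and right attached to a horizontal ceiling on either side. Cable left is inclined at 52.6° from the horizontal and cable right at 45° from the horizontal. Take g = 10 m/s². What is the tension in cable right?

T_right ≈ 1230 N

Weight W = 200 × 10 = 2000 N acts straight down.
Horizontal: T_left cos 52.6° = T_right cos 45°  →  T_left = 1.164 T_right.
Vertical: T_left sin 52.6° + T_right sin 45° = 2000.
Substituting the horizontal relation into the vertical equation gives 1.632 T_right = 2000, so T_right = 1226 N.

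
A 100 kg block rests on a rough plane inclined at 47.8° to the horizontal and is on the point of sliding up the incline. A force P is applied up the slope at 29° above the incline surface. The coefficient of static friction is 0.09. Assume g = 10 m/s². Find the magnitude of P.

P ≈ 873 N

On the verge of sliding up the incline, friction equals μN and acts down the slope.
Perpendicular: N + P sin 29° = W cos 47.8° = 671.7 N.
Along incline: P cos 29° = W sin 47.8° + μN  with W sin 47.8° = 740.8 N.
Solving the pair for P and N: P = 872.6 N, N = 248.7 N (and f = μN = 22.38 N).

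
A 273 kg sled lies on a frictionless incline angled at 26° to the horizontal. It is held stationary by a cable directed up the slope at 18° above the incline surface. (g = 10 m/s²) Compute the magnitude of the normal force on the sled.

Take axes along and perpendicular to the incline. Weight components: W sin 26° = 1197 N down-slope, W cos 26° = 2454 N into the surface.
Along incline: T cos 18° = W sin 26° → T = 1258 N.
Perpendicular: N = W cos 26° − T sin 18° = 2065 N.

N ≈ 2060 N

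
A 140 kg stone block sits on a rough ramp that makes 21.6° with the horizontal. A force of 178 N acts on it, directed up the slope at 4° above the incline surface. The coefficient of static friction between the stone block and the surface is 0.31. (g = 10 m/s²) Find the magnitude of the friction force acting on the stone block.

Axes along / perpendicular to the incline. W sin 21.6° = 515.4 N down-slope; W cos 21.6° = 1302 N into the surface.
Perpendicular: N = W cos 21.6° − P sin 4° = 1302 − 12.42 = 1289 N.
Along incline: P cos 4° + f = W sin 21.6° (friction acts up-slope) → f = 515.4 − 177.6 = 337.8 N.
|f| = 337.8 N ≤ μN = 399.7 N, so the stone block is indeed static.

f ≈ 338 N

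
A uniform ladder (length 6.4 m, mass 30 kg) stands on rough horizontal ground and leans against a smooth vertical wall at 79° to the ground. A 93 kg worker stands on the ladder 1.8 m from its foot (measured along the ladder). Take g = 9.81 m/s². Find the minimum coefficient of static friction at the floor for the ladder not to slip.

ΣF_y = 0: N_floor = 30×9.81 + 93×9.81 = 1206.6 N.
Torques about the foot: N_wall · 6.4 sin 79° = 30×9.81×3.2 cos 79° + 93×9.81×1.8 cos 79° → N_wall = 78.48 N.
ΣF_x = 0: f_floor = N_wall = 78.48 N.
μ_min = f_floor / N_floor = 78.48 / 1206.6 = 0.06504.

μ_min ≈ 0.0650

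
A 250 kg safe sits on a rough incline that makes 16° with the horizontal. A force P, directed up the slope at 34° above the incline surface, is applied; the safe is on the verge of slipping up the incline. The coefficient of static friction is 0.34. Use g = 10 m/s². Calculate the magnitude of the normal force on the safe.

N ≈ 1580 N

On the verge of sliding up the incline, friction equals μN and acts down the slope.
Perpendicular: N + P sin 34° = W cos 16° = 2403 N.
Along incline: P cos 34° = W sin 16° + μN  with W sin 16° = 689.1 N.
Solving the pair for P and N: P = 1478 N, N = 1577 N (and f = μN = 536.1 N).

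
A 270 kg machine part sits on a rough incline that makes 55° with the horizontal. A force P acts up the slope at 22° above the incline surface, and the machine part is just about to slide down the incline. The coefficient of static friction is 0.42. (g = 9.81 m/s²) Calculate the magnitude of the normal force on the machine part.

N ≈ 774 N

On the verge of sliding down the incline, friction equals μN and acts up the slope.
Perpendicular: N + P sin 22° = W cos 55° = 1519 N.
Along incline: P cos 22° + μN = W sin 55° with W sin 55° = 2170 N.
Solving the pair for P and N: P = 1989 N, N = 774 N (and f = μN = 325.1 N).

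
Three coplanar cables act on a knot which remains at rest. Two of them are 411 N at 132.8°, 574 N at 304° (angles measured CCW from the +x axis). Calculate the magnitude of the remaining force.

F ≈ 179 N

Sum the known components: ΣF_x = 41.73 N, ΣF_y = -174.3 N.
For equilibrium the remaining force must supply (−ΣF_x, −ΣF_y) = (-41.73, 174.3) N.
Magnitude = √((-41.73)² + (174.3)²) = 179.2 N; direction = atan2(174.3, -41.73) = 103.5°.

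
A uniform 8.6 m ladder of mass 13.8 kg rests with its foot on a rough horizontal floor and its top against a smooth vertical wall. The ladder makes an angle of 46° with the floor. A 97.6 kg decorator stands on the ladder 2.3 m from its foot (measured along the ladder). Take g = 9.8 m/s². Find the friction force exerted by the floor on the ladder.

f ≈ 312 N

Torques about the foot: N_wall · 8.6 sin 46° = 13.8×9.8×4.3 cos 46° + 97.6×9.8×2.3 cos 46° → N_wall = 312.33 N.
ΣF_x = 0: f_floor = N_wall = 312.33 N.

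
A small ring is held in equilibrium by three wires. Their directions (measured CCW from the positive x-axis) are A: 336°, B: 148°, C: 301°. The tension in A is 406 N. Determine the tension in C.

T_C ≈ 124 N

Resolve: ΣF_x = 406 cos 336° + T_B cos 148° + T_C cos 301° = 0.
        ΣF_y = 406 sin 336° + T_B sin 148° + T_C sin 301° = 0.
The known terms sum to (370.9, -165.1) N, so -0.8480 T_B + 0.5150 T_C = -370.9 and 0.5299 T_B − 0.8572 T_C = 165.1.
Solving simultaneously: T_B = 512.9 N, T_C = 124.5 N.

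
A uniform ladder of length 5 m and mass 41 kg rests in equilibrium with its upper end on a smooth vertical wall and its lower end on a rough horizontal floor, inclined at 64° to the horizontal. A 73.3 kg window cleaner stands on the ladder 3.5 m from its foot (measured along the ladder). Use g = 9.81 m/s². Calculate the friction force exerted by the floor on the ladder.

Torques about the foot: N_wall · 5 sin 64° = 41×9.81×2.5 cos 64° + 73.3×9.81×3.5 cos 64° → N_wall = 343.59 N.
ΣF_x = 0: f_floor = N_wall = 343.59 N.

f ≈ 344 N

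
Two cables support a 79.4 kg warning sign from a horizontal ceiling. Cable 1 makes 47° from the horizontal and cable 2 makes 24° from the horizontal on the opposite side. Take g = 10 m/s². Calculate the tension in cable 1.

Weight W = 79.4 × 10 = 794 N acts straight down.
Horizontal: T_1 cos 47° = T_2 cos 24°  →  T_2 = 0.7465 T_1.
Vertical: T_1 sin 47° + T_2 sin 24° = 794.
Substituting the horizontal relation into the vertical equation gives 1.035 T_1 = 794, so T_1 = 767.2 N.

T_1 ≈ 767 N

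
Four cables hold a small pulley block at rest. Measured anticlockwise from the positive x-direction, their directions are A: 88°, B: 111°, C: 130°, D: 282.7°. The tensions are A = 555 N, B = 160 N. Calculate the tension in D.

T_D ≈ 923 N

Resolve: ΣF_x = 555 cos 88° + 160 cos 111° + T_C cos 130° + T_D cos 282.7° = 0.
        ΣF_y = 555 sin 88° + 160 sin 111° + T_C sin 130° + T_D sin 282.7° = 0.
The known terms sum to (-37.97, 704) N, so -0.6428 T_C + 0.2198 T_D = 37.97 and 0.7660 T_C − 0.9755 T_D = -704.
Solving simultaneously: T_C = 256.7 N, T_D = 923.3 N.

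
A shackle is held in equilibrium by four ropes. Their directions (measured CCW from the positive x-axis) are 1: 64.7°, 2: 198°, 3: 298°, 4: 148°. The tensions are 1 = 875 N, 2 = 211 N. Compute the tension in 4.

Resolve: ΣF_x = 875 cos 64.7° + 211 cos 198° + T_3 cos 298° + T_4 cos 148° = 0.
        ΣF_y = 875 sin 64.7° + 211 sin 198° + T_3 sin 298° + T_4 sin 148° = 0.
The known terms sum to (173.3, 725.9) N, so 0.4695 T_3 − 0.8480 T_4 = -173.3 and -0.8829 T_3 + 0.5299 T_4 = -725.9.
Solving simultaneously: T_3 = 1415 N, T_4 = 987.5 N.

T_4 ≈ 988 N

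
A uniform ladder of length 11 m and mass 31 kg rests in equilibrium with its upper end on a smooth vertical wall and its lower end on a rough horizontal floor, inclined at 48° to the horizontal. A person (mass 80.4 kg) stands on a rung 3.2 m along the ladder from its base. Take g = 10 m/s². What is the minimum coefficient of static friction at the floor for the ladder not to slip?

ΣF_y = 0: N_floor = 31×10 + 80.4×10 = 1114 N.
Torques about the foot: N_wall · 11 sin 48° = 31×10×5.5 cos 48° + 80.4×10×3.2 cos 48° → N_wall = 350.16 N.
ΣF_x = 0: f_floor = N_wall = 350.16 N.
μ_min = f_floor / N_floor = 350.16 / 1114 = 0.3143.

μ_min ≈ 0.314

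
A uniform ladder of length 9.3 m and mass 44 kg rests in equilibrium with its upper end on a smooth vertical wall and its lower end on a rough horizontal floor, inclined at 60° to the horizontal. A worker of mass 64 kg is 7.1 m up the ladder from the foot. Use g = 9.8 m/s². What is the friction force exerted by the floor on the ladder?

Torques about the foot: N_wall · 9.3 sin 60° = 44×9.8×4.65 cos 60° + 64×9.8×7.1 cos 60° → N_wall = 400.93 N.
ΣF_x = 0: f_floor = N_wall = 400.93 N.

f ≈ 401 N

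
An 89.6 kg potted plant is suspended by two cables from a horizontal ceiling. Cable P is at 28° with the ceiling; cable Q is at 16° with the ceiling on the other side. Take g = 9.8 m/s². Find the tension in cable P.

Weight W = 89.6 × 9.8 = 878.1 N acts straight down.
Horizontal: T_P cos 28° = T_Q cos 16°  →  T_Q = 0.9185 T_P.
Vertical: T_P sin 28° + T_Q sin 16° = 878.1.
Substituting the horizontal relation into the vertical equation gives 0.7227 T_P = 878.1, so T_P = 1215 N.

T_P ≈ 1220 N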